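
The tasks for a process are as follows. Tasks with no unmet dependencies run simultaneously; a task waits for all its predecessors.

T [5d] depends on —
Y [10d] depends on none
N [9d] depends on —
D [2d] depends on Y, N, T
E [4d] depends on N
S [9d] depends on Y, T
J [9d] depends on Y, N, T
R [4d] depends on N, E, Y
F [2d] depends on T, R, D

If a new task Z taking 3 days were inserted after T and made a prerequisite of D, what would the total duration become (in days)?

Originally the plan takes 19 days.
With Z inserted, D now waits for max(Y, N, T, Z).
New critical path: Y→S = 10+9 = 19 ⇒ 19 days.

19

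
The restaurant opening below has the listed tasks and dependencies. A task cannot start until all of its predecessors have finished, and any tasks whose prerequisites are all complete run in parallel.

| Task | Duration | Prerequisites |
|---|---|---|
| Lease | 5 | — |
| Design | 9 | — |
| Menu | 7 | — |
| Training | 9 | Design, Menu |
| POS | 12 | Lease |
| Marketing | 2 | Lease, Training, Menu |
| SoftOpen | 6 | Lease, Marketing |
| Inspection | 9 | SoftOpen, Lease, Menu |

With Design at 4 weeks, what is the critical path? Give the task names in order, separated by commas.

The binding path is Design→Training→Marketing→SoftOpen→Inspection = 9+9+2+6+9 = 35; finish at 35 weeks.
Since Design is critical, the -5 change carries straight to that chain (now 30 weeks).
The binding chain switches to Menu→Training→Marketing→SoftOpen→Inspection = 7+9+2+6+9 = 33; finish 33 weeks.

Menu, Training, Marketing, SoftOpen, Inspection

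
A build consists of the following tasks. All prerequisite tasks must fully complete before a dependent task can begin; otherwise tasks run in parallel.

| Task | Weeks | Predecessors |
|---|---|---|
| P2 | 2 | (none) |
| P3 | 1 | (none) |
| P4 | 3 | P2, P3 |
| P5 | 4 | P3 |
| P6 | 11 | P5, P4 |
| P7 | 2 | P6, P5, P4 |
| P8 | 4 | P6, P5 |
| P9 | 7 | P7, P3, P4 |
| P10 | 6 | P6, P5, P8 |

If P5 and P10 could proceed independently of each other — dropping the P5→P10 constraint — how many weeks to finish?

26

Before: longest chain P2→P4→P6→P8→P10 = 2+3+11+4+6 = 26, finish 26.
Dropping P5→P10 doesn't change P10's earliest start (20); another predecessor still binds.
After: P2→P4→P6→P8→P10 = 2+3+11+4+6 = 26 → 26 weeks.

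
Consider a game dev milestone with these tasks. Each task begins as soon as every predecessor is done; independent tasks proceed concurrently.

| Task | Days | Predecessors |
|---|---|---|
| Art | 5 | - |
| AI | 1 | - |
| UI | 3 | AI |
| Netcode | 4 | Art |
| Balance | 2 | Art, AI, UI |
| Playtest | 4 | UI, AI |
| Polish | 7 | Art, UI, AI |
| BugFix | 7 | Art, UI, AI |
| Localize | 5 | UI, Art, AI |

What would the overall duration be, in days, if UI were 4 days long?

Actual critical path: Art→Polish = 5+7 = 12 ⇒ 12 days.
UI is off the critical path — its longest chain is 11 days, giving 1 of slack.
No other chain overtakes it, so the finish is 12 days.

12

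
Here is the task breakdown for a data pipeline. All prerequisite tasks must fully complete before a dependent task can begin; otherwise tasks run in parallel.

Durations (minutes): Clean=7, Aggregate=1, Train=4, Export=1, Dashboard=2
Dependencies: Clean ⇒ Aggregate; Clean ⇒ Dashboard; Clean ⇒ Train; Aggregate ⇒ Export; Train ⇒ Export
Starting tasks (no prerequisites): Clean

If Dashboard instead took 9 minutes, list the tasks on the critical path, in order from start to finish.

The binding path is Clean→Train→Export = 7+4+1 = 12; finish at 12 minutes.
Dashboard has 3 minutes of float (longest path through it is 9).
Now Clean→Dashboard = 7+9 = 16 is longest, so the finish becomes 16 minutes.

Clean, Dashboard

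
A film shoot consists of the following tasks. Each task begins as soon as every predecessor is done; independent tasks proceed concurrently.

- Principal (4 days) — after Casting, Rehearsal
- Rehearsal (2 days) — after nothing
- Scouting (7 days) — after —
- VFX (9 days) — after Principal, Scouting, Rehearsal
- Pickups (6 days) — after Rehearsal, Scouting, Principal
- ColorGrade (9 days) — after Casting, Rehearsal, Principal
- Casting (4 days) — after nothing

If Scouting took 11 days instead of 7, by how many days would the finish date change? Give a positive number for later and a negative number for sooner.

As given, the longest chain is Casting→Principal→VFX = 4+4+9 = 17, so the finish is 17 days.
Scouting has 1 day of float (longest path through it is 16).
The binding chain switches to Scouting→VFX = 11+9 = 20; finish 20 days.
Change in finish: 20 − 17 = +3 days.

3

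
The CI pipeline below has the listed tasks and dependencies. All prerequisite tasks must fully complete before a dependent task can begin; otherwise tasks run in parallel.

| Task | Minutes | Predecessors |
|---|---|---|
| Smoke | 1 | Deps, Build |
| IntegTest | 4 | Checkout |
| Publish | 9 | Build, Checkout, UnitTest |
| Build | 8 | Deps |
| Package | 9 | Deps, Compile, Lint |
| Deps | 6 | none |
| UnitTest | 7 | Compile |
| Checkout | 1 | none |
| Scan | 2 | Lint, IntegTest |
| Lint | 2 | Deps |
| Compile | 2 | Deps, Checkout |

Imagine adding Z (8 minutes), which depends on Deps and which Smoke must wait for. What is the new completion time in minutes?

24

Originally the schedule takes 24 minutes.
With Z inserted, Smoke now waits for max(Deps, Build, Z).
New critical path: Deps→Compile→UnitTest→Publish = 6+2+7+9 = 24 ⇒ 24 minutes.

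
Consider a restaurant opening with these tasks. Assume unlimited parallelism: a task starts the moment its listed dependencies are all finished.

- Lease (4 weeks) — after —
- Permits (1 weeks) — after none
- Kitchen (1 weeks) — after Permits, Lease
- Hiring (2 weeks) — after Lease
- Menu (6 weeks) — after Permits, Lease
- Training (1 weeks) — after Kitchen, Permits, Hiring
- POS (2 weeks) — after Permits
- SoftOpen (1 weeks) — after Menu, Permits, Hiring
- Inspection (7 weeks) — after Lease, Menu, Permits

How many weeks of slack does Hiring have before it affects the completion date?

The longest chain is Lease→Menu→Inspection = 4+6+7 = 17; overall finish 17 weeks.
Hiring finishes as early as 6 and must finish by 16.
So Hiring can slip 16 − 6 = 10 weeks.

10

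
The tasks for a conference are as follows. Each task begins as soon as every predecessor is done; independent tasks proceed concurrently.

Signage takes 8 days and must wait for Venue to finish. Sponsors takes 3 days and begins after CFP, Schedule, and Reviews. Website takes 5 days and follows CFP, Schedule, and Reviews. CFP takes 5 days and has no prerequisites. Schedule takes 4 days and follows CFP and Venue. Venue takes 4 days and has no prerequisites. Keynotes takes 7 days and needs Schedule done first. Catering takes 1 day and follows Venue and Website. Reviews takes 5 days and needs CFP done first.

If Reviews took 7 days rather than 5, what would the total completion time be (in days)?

Baseline: CFP→Reviews→Website→Catering = 5+5+5+1 = 16 → 16 days.
Reviews lies on that path, so at 7 days the path becomes 18 days.
The critical path is still CFP→Reviews→Website→Catering; finish is now 18 days.

18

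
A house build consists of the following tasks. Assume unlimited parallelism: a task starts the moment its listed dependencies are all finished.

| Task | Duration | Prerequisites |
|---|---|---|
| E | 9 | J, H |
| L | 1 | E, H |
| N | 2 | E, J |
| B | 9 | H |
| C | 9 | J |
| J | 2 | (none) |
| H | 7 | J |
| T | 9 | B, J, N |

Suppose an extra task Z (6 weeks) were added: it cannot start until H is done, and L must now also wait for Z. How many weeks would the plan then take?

29

Originally the plan takes 29 weeks.
With Z inserted, L now waits for max(E, H, Z).
New critical path: J→H→E→N→T = 2+7+9+2+9 = 29 ⇒ 29 weeks.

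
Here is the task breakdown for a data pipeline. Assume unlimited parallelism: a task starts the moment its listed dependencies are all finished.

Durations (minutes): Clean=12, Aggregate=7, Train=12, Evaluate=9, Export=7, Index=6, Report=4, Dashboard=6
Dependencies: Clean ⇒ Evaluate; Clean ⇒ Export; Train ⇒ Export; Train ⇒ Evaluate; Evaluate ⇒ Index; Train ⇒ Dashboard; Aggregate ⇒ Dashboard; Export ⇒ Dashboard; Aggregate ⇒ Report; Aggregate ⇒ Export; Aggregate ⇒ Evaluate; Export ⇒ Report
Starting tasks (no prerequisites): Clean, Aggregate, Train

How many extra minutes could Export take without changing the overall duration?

Clean→Evaluate→Index = 12+9+6 = 27 sets the makespan at 27 minutes.
The longest chain containing Export totals 25 minutes.
So Export can slip 21 − 19 = 2 minutes.

2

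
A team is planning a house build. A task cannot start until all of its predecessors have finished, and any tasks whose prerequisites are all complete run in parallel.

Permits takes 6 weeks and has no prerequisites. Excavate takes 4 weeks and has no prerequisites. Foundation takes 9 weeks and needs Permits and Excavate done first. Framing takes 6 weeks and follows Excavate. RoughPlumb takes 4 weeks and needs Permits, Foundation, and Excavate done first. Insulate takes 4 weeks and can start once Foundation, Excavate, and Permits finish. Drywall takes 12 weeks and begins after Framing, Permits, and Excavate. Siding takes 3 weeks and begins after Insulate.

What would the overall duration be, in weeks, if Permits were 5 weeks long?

22

Baseline: Permits→Foundation→Insulate→Siding = 6+9+4+3 = 22 → 22 weeks.
Permits is on the critical path; changing it to 5 makes that path 21 weeks.
New critical path: Excavate→Framing→Drywall = 4+6+12 = 22 ⇒ 22 weeks.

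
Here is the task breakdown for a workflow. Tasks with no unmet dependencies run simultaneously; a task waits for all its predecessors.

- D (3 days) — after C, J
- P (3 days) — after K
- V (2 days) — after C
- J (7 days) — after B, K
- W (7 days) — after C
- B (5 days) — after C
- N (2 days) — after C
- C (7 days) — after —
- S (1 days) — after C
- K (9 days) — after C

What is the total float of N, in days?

The longest chain is C→K→J→D = 7+9+7+3 = 26; overall finish 26 days.
Longest path through N: 9 days (earliest finish 9, latest finish 26).
So N can slip 26 − 9 = 17 days.

17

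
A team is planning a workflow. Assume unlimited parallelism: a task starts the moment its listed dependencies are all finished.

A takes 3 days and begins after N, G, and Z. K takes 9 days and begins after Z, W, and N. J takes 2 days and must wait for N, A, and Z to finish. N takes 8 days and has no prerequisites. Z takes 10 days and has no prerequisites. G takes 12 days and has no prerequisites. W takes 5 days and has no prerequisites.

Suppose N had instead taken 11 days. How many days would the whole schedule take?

As given, the longest chain is Z→K = 10+9 = 19, so the finish is 19 days.
N has 2 days of float (longest path through it is 17).
Now N→K = 11+9 = 20 is longest, so the finish becomes 20 days.

20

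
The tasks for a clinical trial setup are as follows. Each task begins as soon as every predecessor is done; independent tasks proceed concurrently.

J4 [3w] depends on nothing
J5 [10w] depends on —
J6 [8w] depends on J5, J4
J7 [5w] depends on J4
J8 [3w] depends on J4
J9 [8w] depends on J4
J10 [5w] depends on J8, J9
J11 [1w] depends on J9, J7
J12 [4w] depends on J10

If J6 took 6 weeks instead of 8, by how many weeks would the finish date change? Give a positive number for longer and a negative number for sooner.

As given, the longest chain is J4→J9→J10→J12 = 3+8+5+4 = 20, so the finish is 20 weeks.
The longest path through J6 is only 18 weeks, so J6 has float 2.
That remains the longest chain; total 20 weeks.
Change in finish: 20 − 20 = +0 weeks.

0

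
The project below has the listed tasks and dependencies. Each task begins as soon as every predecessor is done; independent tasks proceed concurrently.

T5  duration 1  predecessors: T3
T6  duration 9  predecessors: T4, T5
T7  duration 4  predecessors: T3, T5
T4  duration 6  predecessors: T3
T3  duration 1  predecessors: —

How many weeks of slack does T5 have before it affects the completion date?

5

The longest chain is T3→T4→T6 = 1+6+9 = 16; overall finish 16 weeks.
Longest path through T5: 11 weeks (earliest finish 2, latest finish 7).
Slack of T5 = 6 − 1 = 5 weeks.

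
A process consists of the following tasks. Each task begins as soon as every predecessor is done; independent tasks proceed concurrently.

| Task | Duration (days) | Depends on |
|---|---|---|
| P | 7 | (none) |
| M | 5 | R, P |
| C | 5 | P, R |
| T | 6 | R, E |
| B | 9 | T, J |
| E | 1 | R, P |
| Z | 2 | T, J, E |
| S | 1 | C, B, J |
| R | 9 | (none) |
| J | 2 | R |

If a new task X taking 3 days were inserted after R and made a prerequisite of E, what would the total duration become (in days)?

29

Originally the schedule takes 26 days.
With X inserted, E now waits for max(R, P, X).
New critical path: R→X→E→T→B→S = 9+3+1+6+9+1 = 29 ⇒ 29 days.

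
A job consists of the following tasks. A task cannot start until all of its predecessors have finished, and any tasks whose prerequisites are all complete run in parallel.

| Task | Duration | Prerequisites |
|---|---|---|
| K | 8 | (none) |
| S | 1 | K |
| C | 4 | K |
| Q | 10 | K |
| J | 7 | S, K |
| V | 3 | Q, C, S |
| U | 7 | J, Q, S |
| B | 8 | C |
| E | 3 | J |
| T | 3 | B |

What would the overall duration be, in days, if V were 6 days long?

Baseline: K→Q→U = 8+10+7 = 25 → 25 days.
V is off the critical path — its longest chain is 21 days, giving 4 of slack.
The critical path is still K→Q→U; finish is now 25 days.

25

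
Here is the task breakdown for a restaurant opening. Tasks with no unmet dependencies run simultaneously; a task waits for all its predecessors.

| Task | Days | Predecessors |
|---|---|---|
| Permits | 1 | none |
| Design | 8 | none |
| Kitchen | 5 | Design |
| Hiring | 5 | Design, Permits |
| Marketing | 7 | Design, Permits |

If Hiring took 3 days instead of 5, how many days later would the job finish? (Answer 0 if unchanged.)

As given, the longest chain is Design→Marketing = 8+7 = 15, so the finish is 15 days.
Hiring is off the critical path — its longest chain is 13 days, giving 2 of slack.
That remains the longest chain; total 15 days.
Change in finish: 15 − 15 = +0 days.

0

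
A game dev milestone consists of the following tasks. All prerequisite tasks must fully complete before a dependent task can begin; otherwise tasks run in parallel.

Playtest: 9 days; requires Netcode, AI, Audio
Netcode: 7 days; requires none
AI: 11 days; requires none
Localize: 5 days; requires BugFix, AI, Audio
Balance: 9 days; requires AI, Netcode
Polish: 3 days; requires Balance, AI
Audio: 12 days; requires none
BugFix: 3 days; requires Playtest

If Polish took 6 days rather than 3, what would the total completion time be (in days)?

Baseline: Audio→Playtest→BugFix→Localize = 12+9+3+5 = 29 → 29 days.
The longest path through Polish is only 23 days, so Polish has float 6.
The critical path is still Audio→Playtest→BugFix→Localize; finish is now 29 days.

29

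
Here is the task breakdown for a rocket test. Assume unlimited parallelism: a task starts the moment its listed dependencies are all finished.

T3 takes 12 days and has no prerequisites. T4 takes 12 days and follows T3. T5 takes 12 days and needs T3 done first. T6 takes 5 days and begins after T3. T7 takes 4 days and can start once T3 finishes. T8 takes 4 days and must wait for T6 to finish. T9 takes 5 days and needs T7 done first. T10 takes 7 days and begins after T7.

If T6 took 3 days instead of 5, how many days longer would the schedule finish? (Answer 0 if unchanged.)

0

The binding path is T3→T4 = 12+12 = 24; finish at 24 days.
T6 has 3 days of float (longest path through it is 21).
No other chain overtakes it, so the finish is 24 days.
Change in finish: 24 − 24 = +0 days.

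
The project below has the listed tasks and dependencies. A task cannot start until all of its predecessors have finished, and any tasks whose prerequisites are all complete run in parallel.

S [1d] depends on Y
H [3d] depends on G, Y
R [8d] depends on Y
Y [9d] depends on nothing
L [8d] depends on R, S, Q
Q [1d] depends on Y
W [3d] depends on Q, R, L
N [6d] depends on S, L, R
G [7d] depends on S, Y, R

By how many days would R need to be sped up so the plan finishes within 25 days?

Current finish: 31 days; target: 25.
R is on every critical path, so each day cut from R cuts the finish by one (this holds down to a finish of 24).
Need 31 − 25 = 6 days off R → R becomes 2 days, finish becomes 25.

6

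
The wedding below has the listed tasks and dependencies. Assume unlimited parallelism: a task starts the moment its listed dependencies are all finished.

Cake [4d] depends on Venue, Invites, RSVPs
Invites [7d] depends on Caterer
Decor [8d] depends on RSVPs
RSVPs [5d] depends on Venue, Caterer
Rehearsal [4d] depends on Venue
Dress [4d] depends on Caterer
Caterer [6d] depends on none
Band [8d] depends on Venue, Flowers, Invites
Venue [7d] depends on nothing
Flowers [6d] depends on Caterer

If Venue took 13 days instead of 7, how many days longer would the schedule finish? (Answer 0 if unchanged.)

Critical path before the change: Caterer→Invites→Band = 6+7+8 = 21 giving 21 days.
Venue is off the critical path — its longest chain is 20 days, giving 1 of slack.
The binding chain switches to Venue→RSVPs→Decor = 13+5+8 = 26; finish 26 days.
Change in finish: 26 − 21 = +5 days.

5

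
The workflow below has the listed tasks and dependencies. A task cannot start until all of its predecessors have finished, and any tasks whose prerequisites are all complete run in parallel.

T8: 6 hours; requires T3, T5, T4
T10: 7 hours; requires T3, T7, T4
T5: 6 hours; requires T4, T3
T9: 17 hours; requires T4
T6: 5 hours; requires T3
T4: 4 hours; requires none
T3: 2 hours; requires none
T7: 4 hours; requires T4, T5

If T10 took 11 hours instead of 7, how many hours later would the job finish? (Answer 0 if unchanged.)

Baseline: T4→T5→T7→T10 = 4+6+4+7 = 21 → 21 hours.
T10 is on the critical path; changing it to 11 makes that path 25 hours.
No other chain overtakes it, so the finish is 25 hours.
Change in finish: 25 − 21 = +4 hours.

4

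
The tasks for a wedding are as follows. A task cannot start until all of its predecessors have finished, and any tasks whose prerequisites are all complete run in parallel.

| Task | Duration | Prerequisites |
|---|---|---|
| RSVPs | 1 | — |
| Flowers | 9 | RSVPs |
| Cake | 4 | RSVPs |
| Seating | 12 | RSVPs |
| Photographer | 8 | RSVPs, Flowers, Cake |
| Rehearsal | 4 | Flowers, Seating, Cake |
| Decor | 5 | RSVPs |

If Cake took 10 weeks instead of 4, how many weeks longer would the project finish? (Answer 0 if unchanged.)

1

As given, the longest chain is RSVPs→Flowers→Photographer = 1+9+8 = 18, so the finish is 18 weeks.
Cake is off the critical path — its longest chain is 13 weeks, giving 5 of slack.
New critical path: RSVPs→Cake→Photographer = 1+10+8 = 19 ⇒ 19 weeks.
Change in finish: 19 − 18 = +1 weeks.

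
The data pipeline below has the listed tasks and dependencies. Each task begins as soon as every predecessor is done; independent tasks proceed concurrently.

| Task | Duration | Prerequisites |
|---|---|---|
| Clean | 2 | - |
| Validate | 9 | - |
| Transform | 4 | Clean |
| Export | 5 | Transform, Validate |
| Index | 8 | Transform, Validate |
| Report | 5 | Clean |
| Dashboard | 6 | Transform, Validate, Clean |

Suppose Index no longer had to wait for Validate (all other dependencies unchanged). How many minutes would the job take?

Original critical path: Validate→Index = 9+8 = 17 ⇒ 17 minutes.
Without Validate→Index, Index's earliest start moves from 9 to 6.
New critical path: Validate→Dashboard = 9+6 = 15 ⇒ 15 minutes.

15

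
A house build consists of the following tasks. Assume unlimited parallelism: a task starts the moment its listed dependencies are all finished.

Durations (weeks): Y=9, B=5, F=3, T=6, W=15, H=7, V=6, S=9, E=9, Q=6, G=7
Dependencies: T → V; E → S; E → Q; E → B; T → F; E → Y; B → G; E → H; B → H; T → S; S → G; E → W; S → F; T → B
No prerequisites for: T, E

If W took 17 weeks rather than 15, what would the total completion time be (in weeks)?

26

The binding path is E→S→G = 9+9+7 = 25; finish at 25 weeks.
The longest path through W is only 24 weeks, so W has float 1.
The binding chain switches to E→W = 9+17 = 26; finish 26 weeks.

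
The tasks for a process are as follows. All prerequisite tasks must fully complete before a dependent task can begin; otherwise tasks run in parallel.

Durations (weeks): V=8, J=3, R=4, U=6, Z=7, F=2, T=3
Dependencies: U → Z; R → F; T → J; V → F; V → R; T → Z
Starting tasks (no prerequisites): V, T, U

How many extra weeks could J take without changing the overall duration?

8

Critical path: V→R→F = 8+4+2 = 14, so the finish is 14 weeks.
The longest chain containing J totals 6 weeks.
Slack of J = 11 − 3 = 8 weeks.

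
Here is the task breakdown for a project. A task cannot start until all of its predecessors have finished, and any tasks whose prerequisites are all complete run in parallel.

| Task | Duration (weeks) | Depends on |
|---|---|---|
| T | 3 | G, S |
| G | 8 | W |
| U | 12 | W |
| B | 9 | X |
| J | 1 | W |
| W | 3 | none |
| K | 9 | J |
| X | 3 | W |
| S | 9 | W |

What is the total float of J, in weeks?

W→S→T = 3+9+3 = 15 sets the makespan at 15 weeks.
The longest chain containing J totals 13 weeks.
So J can slip 6 − 4 = 2 weeks.

2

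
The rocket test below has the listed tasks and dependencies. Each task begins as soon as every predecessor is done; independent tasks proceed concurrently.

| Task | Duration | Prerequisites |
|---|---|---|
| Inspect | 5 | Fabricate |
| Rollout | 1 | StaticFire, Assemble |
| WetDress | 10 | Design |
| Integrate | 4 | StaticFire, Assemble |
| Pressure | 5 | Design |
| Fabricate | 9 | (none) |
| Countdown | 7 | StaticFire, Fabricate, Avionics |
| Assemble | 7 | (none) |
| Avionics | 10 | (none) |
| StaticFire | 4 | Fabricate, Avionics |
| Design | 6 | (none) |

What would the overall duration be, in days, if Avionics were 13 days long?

As given, the longest chain is Avionics→StaticFire→Countdown = 10+4+7 = 21, so the finish is 21 days.
Since Avionics is critical, the +3 change carries straight to that chain (now 24 days).
No other chain overtakes it, so the finish is 24 days.

24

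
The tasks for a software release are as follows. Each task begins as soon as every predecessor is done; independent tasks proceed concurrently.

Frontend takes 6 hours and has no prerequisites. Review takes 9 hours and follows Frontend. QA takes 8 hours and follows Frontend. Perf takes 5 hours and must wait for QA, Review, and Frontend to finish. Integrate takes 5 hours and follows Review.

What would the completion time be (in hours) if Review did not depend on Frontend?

With the dependency in place, Frontend→Review→Perf = 6+9+5 = 20 sets the finish at 20 hours.
Without Frontend→Review, Review's earliest start moves from 6 to 0.
The longest chain is now Frontend→QA→Perf = 6+8+5 = 19, so the schedule takes 19 hours.

19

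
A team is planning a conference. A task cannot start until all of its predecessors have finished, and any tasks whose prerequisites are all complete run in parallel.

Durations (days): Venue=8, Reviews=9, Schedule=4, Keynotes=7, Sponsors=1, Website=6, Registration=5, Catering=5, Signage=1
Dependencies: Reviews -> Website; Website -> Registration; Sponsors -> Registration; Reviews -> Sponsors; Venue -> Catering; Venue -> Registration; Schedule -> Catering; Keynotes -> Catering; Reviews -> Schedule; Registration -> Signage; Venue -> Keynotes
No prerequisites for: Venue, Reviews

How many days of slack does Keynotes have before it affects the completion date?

Reviews→Website→Registration→Signage = 9+6+5+1 = 21 sets the makespan at 21 days.
The longest chain containing Keynotes totals 20 days.
Float = 21 − 20 = 1.

1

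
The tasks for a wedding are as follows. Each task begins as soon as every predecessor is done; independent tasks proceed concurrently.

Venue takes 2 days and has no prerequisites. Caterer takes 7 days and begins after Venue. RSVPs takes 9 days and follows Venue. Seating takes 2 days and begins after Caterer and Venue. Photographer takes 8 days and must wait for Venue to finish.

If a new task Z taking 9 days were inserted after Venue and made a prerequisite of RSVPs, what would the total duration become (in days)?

Originally the schedule takes 11 days.
With Z inserted, RSVPs now waits for max(Venue, Z).
New critical path: Venue→Z→RSVPs = 2+9+9 = 20 ⇒ 20 days.

20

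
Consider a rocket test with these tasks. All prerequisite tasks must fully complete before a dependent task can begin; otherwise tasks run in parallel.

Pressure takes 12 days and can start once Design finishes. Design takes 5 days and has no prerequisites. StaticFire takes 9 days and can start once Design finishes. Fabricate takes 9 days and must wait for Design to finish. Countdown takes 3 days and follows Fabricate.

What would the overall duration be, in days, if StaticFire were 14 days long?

19

Baseline: Design→Fabricate→Countdown = 5+9+3 = 17 → 17 days.
The longest path through StaticFire is only 14 days, so StaticFire has float 3.
The binding chain switches to Design→StaticFire = 5+14 = 19; finish 19 days.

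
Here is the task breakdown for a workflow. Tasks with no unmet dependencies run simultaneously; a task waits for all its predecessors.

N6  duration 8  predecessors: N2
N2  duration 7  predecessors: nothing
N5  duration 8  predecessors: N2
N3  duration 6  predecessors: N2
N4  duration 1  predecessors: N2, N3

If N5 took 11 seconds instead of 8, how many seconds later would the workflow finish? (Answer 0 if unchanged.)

Baseline: N2→N5 = 7+8 = 15 → 15 seconds.
N5 is on the critical path; changing it to 11 makes that path 18 seconds.
The critical path is still N2→N5; finish is now 18 seconds.
Change in finish: 18 − 15 = +3 seconds.

3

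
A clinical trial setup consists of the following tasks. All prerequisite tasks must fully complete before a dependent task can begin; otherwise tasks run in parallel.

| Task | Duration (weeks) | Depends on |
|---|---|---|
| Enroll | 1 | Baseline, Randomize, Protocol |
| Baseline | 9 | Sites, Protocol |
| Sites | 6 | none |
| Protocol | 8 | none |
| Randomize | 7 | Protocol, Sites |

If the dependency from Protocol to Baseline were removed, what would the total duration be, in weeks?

16

Before: longest chain Protocol→Baseline→Enroll = 8+9+1 = 18, finish 18.
Without Protocol→Baseline, Baseline's earliest start moves from 8 to 6.
The longest chain is now Protocol→Randomize→Enroll = 8+7+1 = 16, so the project takes 16 weeks.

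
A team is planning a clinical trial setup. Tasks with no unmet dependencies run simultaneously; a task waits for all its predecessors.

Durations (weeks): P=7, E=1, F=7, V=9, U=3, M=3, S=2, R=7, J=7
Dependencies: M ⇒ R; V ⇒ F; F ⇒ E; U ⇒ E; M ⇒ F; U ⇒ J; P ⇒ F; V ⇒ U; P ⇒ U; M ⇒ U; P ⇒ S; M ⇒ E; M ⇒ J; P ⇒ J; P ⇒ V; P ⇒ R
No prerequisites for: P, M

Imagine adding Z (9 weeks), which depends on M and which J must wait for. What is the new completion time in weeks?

Originally the plan takes 26 weeks.
With Z inserted, J now waits for max(M, U, P, Z).
New critical path: P→V→U→J = 7+9+3+7 = 26 ⇒ 26 weeks.

26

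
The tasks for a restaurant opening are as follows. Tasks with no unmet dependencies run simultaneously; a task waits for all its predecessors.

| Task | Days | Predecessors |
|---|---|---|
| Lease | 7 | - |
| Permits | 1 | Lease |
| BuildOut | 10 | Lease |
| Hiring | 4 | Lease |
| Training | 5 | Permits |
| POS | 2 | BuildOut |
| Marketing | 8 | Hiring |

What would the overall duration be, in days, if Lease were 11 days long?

23

Critical path before the change: Lease→BuildOut→POS = 7+10+2 = 19 giving 19 days.
Lease is on the critical path; changing it to 11 makes that path 23 days.
The critical path is still Lease→BuildOut→POS; finish is now 23 days.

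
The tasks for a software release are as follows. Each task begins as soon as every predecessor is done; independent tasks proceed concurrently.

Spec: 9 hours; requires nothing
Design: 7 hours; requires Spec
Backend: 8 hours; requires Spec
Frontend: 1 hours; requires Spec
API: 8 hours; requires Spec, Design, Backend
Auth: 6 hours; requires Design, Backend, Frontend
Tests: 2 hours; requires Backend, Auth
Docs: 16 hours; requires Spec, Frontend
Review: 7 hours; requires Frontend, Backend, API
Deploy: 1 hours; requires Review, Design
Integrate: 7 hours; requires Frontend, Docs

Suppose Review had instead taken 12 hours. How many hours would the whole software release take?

38

As given, the longest chain is Spec→Backend→API→Review→Deploy = 9+8+8+7+1 = 33, so the finish is 33 hours.
Review lies on that path, so at 12 hours the path becomes 38 hours.
The critical path is still Spec→Backend→API→Review→Deploy; finish is now 38 hours.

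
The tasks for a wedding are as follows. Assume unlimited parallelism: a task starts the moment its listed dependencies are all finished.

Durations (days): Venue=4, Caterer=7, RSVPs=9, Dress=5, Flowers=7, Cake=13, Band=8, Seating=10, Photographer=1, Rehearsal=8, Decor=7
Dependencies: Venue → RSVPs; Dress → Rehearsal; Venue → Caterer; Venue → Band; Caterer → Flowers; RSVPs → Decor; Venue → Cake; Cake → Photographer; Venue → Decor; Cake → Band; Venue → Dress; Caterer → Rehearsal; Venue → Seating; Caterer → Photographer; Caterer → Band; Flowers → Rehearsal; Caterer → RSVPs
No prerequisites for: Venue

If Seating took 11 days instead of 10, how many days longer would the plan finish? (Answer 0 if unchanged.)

Actual critical path: Venue→Caterer→RSVPs→Decor = 4+7+9+7 = 27 ⇒ 27 days.
The longest path through Seating is only 14 days, so Seating has float 13.
That remains the longest chain; total 27 days.
Change in finish: 27 − 27 = +0 days.

0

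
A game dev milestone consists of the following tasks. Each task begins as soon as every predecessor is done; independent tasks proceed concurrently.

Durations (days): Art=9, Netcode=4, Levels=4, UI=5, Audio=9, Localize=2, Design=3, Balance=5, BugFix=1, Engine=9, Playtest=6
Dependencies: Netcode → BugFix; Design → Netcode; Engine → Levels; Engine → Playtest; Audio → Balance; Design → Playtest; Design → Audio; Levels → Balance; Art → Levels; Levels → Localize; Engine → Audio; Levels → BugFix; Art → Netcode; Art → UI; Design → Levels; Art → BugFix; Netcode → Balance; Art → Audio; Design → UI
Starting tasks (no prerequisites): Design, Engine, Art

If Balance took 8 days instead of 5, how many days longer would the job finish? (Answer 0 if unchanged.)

The binding path is Engine→Audio→Balance = 9+9+5 = 23; finish at 23 days.
Balance lies on that path, so at 8 days the path becomes 26 days.
The critical path is still Engine→Audio→Balance; finish is now 26 days.
Change in finish: 26 − 23 = +3 days.

3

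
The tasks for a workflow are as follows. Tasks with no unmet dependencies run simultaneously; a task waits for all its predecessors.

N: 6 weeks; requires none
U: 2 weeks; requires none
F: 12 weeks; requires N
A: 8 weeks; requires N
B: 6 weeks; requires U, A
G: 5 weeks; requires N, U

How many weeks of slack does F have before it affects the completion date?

2

N→A→B = 6+8+6 = 20 sets the makespan at 20 weeks.
F finishes as early as 18 and must finish by 20.
Float = 20 − 18 = 2.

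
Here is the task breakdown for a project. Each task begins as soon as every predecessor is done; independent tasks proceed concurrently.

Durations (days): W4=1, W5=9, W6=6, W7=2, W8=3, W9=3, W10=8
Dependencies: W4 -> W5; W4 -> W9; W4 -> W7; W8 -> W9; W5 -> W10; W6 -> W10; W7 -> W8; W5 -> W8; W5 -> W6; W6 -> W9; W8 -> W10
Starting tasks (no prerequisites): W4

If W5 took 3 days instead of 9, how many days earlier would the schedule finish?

6

Baseline: W4→W5→W6→W10 = 1+9+6+8 = 24 → 24 days.
W5 lies on that path, so at 3 days the path becomes 18 days.
The critical path is still W4→W5→W6→W10; finish is now 18 days.
Change in finish: 18 − 24 = -6 days.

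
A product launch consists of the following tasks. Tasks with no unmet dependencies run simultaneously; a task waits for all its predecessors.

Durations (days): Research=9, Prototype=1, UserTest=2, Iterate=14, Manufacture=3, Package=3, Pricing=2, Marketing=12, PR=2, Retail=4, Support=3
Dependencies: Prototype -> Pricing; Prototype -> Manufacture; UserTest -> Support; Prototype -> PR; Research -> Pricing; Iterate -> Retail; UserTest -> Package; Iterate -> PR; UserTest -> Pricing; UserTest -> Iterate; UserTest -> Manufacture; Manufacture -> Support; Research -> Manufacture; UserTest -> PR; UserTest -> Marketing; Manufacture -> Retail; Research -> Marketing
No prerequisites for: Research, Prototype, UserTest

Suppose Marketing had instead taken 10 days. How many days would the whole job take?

20

As given, the longest chain is Research→Marketing = 9+12 = 21, so the finish is 21 days.
Since Marketing is critical, the -2 change carries straight to that chain (now 19 days).
The binding chain switches to UserTest→Iterate→Retail = 2+14+4 = 20; finish 20 days.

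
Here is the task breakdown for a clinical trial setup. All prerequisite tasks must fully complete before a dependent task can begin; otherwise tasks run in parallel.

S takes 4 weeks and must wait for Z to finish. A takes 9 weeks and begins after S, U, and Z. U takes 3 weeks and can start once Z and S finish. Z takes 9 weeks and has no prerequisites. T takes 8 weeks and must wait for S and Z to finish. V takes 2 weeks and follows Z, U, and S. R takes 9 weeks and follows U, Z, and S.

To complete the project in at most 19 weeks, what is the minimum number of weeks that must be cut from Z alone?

6

Current finish: 25 weeks; target: 19.
Z is on every critical path, so each week cut from Z cuts the finish by one (this holds down to a finish of 17).
Need 25 − 19 = 6 weeks off Z → Z becomes 3 weeks, finish becomes 19.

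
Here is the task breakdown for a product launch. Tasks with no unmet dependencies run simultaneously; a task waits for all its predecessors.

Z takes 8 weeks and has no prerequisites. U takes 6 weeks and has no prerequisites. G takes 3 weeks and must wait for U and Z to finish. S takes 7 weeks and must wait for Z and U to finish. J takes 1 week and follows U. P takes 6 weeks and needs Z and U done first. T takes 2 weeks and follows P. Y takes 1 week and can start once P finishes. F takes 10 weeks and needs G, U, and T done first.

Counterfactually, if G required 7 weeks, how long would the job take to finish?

As given, the longest chain is Z→P→T→F = 8+6+2+10 = 26, so the finish is 26 weeks.
The longest path through G is only 21 weeks, so G has float 5.
That remains the longest chain; total 26 weeks.

26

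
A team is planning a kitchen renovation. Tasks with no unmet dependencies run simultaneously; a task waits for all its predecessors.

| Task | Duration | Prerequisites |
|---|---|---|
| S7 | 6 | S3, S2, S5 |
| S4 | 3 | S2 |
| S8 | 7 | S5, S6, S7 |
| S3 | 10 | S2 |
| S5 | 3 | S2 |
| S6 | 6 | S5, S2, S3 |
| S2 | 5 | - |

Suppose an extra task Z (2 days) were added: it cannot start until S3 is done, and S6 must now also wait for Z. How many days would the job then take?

Originally the job takes 28 days.
With Z inserted, S6 now waits for max(S5, S2, S3, Z).
New critical path: S2→S3→Z→S6→S8 = 5+10+2+6+7 = 30 ⇒ 30 days.

30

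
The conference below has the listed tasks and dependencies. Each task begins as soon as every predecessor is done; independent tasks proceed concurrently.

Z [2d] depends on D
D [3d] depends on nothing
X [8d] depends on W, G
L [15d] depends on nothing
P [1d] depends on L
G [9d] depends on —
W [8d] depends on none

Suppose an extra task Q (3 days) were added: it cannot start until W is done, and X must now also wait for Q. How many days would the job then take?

Originally the job takes 17 days.
With Q inserted, X now waits for max(W, G, Q).
New critical path: W→Q→X = 8+3+8 = 19 ⇒ 19 days.

19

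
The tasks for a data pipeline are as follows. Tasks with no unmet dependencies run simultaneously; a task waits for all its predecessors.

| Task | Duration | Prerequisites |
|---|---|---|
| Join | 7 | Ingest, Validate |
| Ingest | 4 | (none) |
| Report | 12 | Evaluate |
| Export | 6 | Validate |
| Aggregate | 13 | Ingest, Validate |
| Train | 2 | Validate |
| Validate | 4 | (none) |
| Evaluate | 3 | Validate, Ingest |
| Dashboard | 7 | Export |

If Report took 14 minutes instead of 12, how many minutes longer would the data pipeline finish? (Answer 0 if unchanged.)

Critical path before the change: Ingest→Evaluate→Report = 4+3+12 = 19 giving 19 minutes.
Report is on the critical path; changing it to 14 makes that path 21 minutes.
No other chain overtakes it, so the finish is 21 minutes.
Change in finish: 21 − 19 = +2 minutes.

2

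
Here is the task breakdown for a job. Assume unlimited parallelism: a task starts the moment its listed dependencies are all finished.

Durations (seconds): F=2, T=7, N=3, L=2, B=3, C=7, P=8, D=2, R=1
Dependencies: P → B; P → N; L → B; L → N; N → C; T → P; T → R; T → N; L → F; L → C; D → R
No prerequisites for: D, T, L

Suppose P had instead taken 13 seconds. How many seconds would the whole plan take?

30

As given, the longest chain is T→P→N→C = 7+8+3+7 = 25, so the finish is 25 seconds.
Since P is critical, the +5 change carries straight to that chain (now 30 seconds).
That remains the longest chain; total 30 seconds.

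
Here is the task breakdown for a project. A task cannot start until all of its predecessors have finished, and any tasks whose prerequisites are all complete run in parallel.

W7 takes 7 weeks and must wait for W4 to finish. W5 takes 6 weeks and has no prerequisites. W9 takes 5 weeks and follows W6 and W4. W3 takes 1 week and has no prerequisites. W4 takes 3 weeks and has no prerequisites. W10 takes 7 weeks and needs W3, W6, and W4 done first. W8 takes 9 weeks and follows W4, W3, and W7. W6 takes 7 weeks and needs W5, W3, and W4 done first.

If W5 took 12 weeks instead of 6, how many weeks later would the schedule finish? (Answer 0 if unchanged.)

6

The binding path is W5→W6→W10 = 6+7+7 = 20; finish at 20 weeks.
W5 is on the critical path; changing it to 12 makes that path 26 weeks.
The critical path is still W5→W6→W10; finish is now 26 weeks.
Change in finish: 26 − 20 = +6 weeks.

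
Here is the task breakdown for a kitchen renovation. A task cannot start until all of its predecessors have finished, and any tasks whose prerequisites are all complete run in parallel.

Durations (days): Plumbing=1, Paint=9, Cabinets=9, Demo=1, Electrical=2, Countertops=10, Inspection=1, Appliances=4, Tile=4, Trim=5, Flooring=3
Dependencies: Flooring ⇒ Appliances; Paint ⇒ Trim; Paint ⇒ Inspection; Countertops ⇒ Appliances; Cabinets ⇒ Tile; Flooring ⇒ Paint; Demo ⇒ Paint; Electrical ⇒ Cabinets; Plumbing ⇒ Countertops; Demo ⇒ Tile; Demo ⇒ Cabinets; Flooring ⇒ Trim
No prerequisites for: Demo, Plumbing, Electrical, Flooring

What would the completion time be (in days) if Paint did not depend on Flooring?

With the dependency in place, Flooring→Paint→Trim = 3+9+5 = 17 sets the finish at 17 days.
Without Flooring→Paint, Paint's earliest start moves from 3 to 1.
After: Demo→Paint→Trim = 1+9+5 = 15 → 15 days.

15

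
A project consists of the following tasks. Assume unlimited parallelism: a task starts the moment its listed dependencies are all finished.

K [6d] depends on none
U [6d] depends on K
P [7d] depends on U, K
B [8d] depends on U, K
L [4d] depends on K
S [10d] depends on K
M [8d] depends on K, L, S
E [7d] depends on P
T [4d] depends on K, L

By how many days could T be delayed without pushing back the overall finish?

The longest chain is K→U→P→E = 6+6+7+7 = 26; overall finish 26 days.
The longest chain containing T totals 14 days.
Float = 26 − 14 = 12.

12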